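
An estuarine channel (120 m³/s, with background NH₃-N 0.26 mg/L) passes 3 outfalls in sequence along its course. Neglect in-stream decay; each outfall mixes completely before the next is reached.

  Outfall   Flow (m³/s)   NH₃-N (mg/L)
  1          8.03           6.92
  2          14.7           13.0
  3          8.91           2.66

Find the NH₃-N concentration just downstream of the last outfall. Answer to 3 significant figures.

After outfall 1: Q = 120.0 + 8.030 = 128.0 m³/s; C = (120.0·0.2600 + 8.030·6.920)/128.0 = 0.6777 mg/L.
After outfall 2: Q = 128.0 + 14.70 = 142.7 m³/s; C = (128.0·0.6777 + 14.70·13.00)/142.7 = 1.947 mg/L.
After outfall 3: Q = 142.7 + 8.910 = 151.6 m³/s; C = (142.7·1.947 + 8.910·2.660)/151.6 = 1.989 mg/L.

1.99 mg/L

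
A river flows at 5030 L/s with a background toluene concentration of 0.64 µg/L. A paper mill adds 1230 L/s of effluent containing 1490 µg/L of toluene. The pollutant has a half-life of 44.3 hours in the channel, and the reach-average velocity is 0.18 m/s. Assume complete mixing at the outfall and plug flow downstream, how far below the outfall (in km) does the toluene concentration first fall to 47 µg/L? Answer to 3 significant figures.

75.8 km

Flow-weighted average: C = (5030·0.6400 + 1230·1490) / 6260 = 1836000/6260 = 293.3 µg/L.
Half-life 44.3 h → k = ln 2 / 44.3 = 0.01565 h⁻¹ = 0.3755 d⁻¹.
Set 293.3·exp(−k·t) = 47 → t = ln(293.3/47)/k = 421300 s = 117.0 h.
Distance = v·t = 0.18·421300 = 75830 m = 75.83 km.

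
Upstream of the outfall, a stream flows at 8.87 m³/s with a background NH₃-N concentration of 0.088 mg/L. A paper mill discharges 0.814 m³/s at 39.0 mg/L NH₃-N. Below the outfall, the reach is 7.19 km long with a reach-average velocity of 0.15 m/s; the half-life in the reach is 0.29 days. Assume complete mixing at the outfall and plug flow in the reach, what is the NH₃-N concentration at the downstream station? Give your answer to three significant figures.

0.892 mg/L

Flow-weighted average: C = (8.870·0.08800 + 0.8140·39.00) / 9.684 = 32.53/9.684 = 3.359 mg/L.
Travel time t = 7.19·1000 / 0.15 = 47930 s = 13.31 h.
Half-life 0.29 d → k = ln 2 / 0.29 = 2.390 d⁻¹.
Decay over the reach: 3.359·exp(−kt) = 3.359·0.2655 = 0.8919 mg/L.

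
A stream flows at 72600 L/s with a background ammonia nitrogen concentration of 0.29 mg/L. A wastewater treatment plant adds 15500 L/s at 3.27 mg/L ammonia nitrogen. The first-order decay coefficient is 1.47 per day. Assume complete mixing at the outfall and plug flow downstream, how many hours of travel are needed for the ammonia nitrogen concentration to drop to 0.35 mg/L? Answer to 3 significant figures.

Mixed concentration C = ΣQC/ΣQ = (72600·0.2900 + 15500·3.270) / 88100 = 71740/88100 = 0.8143 mg/L.
0.8143·exp(−k·t) = 0.35 → t = ln(0.8143/0.35)/k = 49630 s = 13.79 h.

13.8 h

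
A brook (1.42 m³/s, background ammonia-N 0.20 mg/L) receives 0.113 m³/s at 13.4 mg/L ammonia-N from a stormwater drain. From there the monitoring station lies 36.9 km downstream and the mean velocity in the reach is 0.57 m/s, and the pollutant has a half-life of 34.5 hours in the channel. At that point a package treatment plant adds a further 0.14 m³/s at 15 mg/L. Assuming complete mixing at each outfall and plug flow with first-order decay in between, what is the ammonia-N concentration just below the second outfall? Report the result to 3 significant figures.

After mixing, C = (1.420·0.2000 + 0.1130·13.40) / 1.533 = 1.798/1.533 = 1.173 mg/L; combined flow 1.533 m³/s.
Travel time t = 36.9·1000 / 0.57 = 64740 s = 17.98 h.
Half-life 34.5 h → k = ln 2 / 34.5 = 0.02009 h⁻¹ = 0.4822 d⁻¹.
Decay over the reach: 1.173·exp(−kt) = 1.173·0.6968 = 0.8173 mg/L.
At the second outfall, C = (1.533·0.8173 + 0.1400·15.00) / (1.533 + 0.1400) = 2.004 mg/L.

2.00 mg/L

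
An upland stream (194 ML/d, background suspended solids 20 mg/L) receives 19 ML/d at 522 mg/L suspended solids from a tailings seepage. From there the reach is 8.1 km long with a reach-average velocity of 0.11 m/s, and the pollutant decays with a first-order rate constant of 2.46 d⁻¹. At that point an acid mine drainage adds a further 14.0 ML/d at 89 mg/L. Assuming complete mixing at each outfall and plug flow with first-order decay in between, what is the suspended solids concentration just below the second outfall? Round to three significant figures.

13.0 mg/L

After mixing, C = (194.0·20.00 + 19.00·522.0) / 213.0 = 13800/213.0 = 64.78 mg/L; combined flow 213.0 ML/d.
Travel time t = 8.1·1000 / 0.11 = 73640 s = 20.45 h.
First-order decay: C = 64.78·exp(−k·t) = 64.78·0.1229 = 7.960 mg/L.
Second outfall: C = (213.0·7.960 + 14.00·89.00)/227.0 = 12.96 mg/L.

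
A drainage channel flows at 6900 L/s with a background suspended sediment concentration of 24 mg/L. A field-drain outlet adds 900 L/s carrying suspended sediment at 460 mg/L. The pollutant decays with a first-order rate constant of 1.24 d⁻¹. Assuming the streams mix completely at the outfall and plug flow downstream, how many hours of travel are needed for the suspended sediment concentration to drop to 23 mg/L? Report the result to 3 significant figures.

After mixing, C = (6900·24.00 + 900.0·460.0) / 7800 = 579600/7800 = 74.31 mg/L.
74.31·exp(−k·t) = 23 → t = ln(74.31/23)/k = 81710 s = 22.70 h.

22.7 h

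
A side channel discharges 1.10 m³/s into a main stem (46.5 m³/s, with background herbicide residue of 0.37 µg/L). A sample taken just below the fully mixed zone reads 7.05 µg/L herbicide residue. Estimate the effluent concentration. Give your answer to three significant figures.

Mass balance: 46.50·0.3700 + 1.100·Cₑ = 47.60·7.050
→ Cₑ = (47.60·7.050 − 46.50·0.3700) / 1.100 = 289.4 µg/L.

289 µg/L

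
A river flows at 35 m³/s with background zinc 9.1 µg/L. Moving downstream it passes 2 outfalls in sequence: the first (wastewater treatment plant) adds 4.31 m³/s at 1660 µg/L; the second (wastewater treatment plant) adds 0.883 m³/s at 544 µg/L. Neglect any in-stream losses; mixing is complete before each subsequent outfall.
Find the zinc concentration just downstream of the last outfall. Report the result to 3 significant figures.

Below outfall 1: Q → 39.31 m³/s, C = (35.00·9.100 + 4.310·1660)/39.31 = 190.1 µg/L.
Below outfall 2: Q → 40.19 m³/s, C = (39.31·190.1 + 0.8830·544.0)/40.19 = 197.9 µg/L.

198 µg/L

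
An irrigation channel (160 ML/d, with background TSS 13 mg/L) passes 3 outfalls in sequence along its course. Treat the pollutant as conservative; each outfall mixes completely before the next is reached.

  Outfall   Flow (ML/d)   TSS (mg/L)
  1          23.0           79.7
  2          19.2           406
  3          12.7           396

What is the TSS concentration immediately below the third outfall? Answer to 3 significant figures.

77.9 mg/L

Below outfall 1: Q → 183.0 ML/d, C = (160.0·13.00 + 23.00·79.70)/183.0 = 21.38 mg/L.
Below outfall 2: Q → 202.2 ML/d, C = (183.0·21.38 + 19.20·406.0)/202.2 = 57.90 mg/L.
Below outfall 3: Q → 214.9 ML/d, C = (202.2·57.90 + 12.70·396.0)/214.9 = 77.89 mg/L.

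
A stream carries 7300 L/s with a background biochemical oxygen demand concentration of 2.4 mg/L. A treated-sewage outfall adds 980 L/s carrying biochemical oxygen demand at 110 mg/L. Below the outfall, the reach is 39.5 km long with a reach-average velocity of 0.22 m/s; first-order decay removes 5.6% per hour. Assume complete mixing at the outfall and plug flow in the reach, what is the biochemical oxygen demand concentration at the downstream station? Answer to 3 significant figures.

Conservation of mass: C = (7300·2.400 + 980.0·110.0) / 8280 = 125300/8280 = 15.14 mg/L.
Travel time t = 39.5·1000 / 0.22 = 179500 s = 49.87 h.
5.6%/h lost → k = −ln(1 − 0.056) = 0.05763 h⁻¹.
Decay over the reach: 15.14·exp(−kt) = 15.14·0.05646 = 0.8546 mg/L.

0.855 mg/L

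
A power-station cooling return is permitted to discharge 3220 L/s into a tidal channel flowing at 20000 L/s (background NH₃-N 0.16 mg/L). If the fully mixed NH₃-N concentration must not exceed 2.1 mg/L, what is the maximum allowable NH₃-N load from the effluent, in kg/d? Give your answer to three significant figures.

3940 kg/d

Mass balance at the limit: 20000·0.1600 + 3220·Cₑ = 23220·2.1 → Cₑ = 14.15 mg/L.
3220 L/s = 3.220 m³/s. Load = 3.220 m³/s × 14.15 g/m³ × 86 400 s/d = 3937 kg/d.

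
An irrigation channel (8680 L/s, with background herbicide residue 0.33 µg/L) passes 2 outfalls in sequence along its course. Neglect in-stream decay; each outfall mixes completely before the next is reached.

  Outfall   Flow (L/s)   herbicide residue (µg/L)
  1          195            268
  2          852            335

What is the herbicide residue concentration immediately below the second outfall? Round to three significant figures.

After outfall 1: Q = 8680 + 195.0 = 8875 L/s; C = (8680·0.3300 + 195.0·268.0)/8875 = 6.211 µg/L.
After outfall 2: Q = 8875 + 852.0 = 9727 L/s; C = (8875·6.211 + 852.0·335.0)/9727 = 35.01 µg/L.

35.0 µg/L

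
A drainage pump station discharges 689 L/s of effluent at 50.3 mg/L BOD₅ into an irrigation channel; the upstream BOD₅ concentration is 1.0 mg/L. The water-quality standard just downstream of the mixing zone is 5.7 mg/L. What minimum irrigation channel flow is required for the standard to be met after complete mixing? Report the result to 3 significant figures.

Set C_mix = 5.7: (Q·1.000 + 689.0·50.30) / (Q + 689.0) = 5.7
→ Q = 689.0·(50.30 − 5.7)/(5.7 − 1.000) = 6538 L/s.

6540 L/s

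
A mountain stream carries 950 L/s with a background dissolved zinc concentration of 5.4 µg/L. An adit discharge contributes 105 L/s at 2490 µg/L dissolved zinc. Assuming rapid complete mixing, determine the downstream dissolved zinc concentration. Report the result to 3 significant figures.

253 µg/L

Mixed concentration C = ΣQC/ΣQ = (950.0·5.400 + 105.0·2490) / 1055 = 266600/1055 = 252.7 µg/L.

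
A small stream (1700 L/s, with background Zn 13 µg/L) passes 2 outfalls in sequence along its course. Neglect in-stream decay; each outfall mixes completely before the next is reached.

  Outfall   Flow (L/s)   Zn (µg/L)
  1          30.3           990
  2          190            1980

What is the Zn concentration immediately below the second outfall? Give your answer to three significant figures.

After outfall 1: Q = 1700 + 30.30 = 1730 L/s; C = (1700·13.00 + 30.30·990.0)/1730 = 30.11 µg/L.
After outfall 2: Q = 1730 + 190.0 = 1920 L/s; C = (1730·30.11 + 190.0·1980)/1920 = 223.0 µg/L.

223 µg/L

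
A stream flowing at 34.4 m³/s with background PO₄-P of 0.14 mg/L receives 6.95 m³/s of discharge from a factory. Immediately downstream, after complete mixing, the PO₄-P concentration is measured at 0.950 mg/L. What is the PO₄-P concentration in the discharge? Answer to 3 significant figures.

4.96 mg/L

Mass balance: 34.40·0.1400 + 6.950·Cₑ = 41.35·0.9500
→ Cₑ = (41.35·0.9500 − 34.40·0.1400) / 6.950 = 4.959 mg/L.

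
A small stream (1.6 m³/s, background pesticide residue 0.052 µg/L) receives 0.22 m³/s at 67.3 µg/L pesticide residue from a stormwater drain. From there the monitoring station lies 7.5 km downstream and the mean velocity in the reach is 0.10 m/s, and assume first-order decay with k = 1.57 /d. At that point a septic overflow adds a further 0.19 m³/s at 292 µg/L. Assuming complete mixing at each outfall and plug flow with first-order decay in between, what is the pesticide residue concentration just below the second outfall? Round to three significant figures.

29.5 µg/L

After mixing, C = (1.600·0.05200 + 0.2200·67.30) / 1.820 = 14.89/1.820 = 8.181 µg/L; combined flow 1.820 m³/s.
Travel time t = 7.5·1000 / 0.10 = 75000 s = 20.83 h.
Decay over the reach: 8.181·exp(−kt) = 8.181·0.2559 = 2.094 µg/L.
Second outfall: C = (1.820·2.094 + 0.1900·292.0)/2.010 = 29.50 µg/L.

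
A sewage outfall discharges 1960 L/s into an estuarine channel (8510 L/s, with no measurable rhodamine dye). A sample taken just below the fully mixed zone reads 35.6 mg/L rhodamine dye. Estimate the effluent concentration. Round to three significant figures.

Mass balance: 8510·0 + 1960·Cₑ = 10470·35.60
→ Cₑ = (10470·35.60 − 8510·0) / 1960 = 190.2 mg/L.

190 mg/L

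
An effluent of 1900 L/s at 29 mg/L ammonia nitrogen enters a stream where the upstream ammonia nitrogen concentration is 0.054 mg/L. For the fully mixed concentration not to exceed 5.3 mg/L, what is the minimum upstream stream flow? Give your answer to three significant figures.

Set C_mix = 5.3: (Q·0.05400 + 1900·29.00) / (Q + 1900) = 5.3
→ Q = 1900·(29.00 − 5.3)/(5.3 − 0.05400) = 8584 L/s.

8580 L/s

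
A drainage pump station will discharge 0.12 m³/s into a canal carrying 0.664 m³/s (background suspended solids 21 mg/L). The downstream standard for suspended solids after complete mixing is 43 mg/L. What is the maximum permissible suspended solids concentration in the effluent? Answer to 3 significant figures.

At the limit, (Qr·Cr + Qe·Cₑ)/(Qr + Qe) = 43:
Cₑ = (0.7840·43 − 0.6640·21.00) / 0.1200 = 164.7 mg/L.

165 mg/L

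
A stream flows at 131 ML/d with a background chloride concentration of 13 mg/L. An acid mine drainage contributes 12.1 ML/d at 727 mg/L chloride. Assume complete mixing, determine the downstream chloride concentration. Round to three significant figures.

73.4 mg/L

After mixing, C = (131.0·13.00 + 12.10·727.0) / 143.1 = 10500/143.1 = 73.37 mg/L.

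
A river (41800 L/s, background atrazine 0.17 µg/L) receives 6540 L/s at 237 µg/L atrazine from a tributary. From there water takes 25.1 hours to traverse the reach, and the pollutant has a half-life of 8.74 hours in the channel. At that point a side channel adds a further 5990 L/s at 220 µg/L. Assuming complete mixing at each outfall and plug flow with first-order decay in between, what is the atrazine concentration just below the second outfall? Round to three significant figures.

28.2 µg/L

Conservation of mass: C = (41800·0.1700 + 6540·237.0) / 48340 = 1557000/48340 = 32.21 µg/L; combined flow 48340 L/s.
Half-life 8.74 h → k = ln 2 / 8.74 = 0.07931 h⁻¹ = 1.903 d⁻¹.
First-order decay: C = 32.21·exp(−k·t) = 32.21·0.1366 = 4.400 µg/L.
Second outfall: C = (48340·4.400 + 5990·220.0)/54330 = 28.17 µg/L.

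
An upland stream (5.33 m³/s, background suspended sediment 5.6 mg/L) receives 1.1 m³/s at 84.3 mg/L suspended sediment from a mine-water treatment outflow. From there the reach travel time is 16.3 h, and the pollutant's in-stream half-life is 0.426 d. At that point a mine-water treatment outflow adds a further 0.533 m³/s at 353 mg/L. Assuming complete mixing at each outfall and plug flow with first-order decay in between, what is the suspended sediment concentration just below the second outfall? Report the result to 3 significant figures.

Mixed concentration C = ΣQC/ΣQ = (5.330·5.600 + 1.100·84.30) / 6.430 = 122.6/6.430 = 19.06 mg/L; combined flow 6.430 m³/s.
Half-life 0.426 d → k = ln 2 / 0.426 = 1.627 d⁻¹.
Decay over the reach: 19.06·exp(−kt) = 19.06·0.3312 = 6.314 mg/L.
Second outfall: C = (6.430·6.314 + 0.5330·353.0)/6.963 = 32.85 mg/L.

32.9 mg/L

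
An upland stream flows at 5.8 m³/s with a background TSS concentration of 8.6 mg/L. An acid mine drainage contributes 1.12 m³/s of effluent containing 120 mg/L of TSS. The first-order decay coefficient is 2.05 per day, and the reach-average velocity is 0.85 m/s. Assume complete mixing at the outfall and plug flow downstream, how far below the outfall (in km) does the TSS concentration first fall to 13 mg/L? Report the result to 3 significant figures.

Mixed concentration C = ΣQC/ΣQ = (5.800·8.600 + 1.120·120.0) / 6.920 = 184.3/6.920 = 26.63 mg/L.
Set 26.63·exp(−k·t) = 13 → t = ln(26.63/13)/k = 30220 s = 8.395 h.
Distance = v·t = 0.85·30220 = 25690 m = 25.69 km.

25.7 km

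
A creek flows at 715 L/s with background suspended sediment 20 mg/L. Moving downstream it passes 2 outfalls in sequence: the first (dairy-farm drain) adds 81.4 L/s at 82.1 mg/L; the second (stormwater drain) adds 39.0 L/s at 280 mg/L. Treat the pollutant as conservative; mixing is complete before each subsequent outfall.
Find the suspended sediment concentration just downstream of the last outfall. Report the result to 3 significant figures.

Outfall 1: combined Q = 796.4 L/s; C = (715.0·20.00 + 81.40·82.10)/796.4 = 26.35 mg/L.
Outfall 2: combined Q = 835.4 L/s; C = (796.4·26.35 + 39.00·280.0)/835.4 = 38.19 mg/L.

38.2 mg/L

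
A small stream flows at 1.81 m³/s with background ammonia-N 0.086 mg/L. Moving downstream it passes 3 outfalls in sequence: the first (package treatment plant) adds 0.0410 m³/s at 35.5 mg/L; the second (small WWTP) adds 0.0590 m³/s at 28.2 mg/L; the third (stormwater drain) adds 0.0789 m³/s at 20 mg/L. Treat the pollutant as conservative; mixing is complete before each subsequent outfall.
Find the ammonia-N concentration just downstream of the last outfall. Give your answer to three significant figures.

2.44 mg/L

Outfall 1: combined Q = 1.851 m³/s; C = (1.810·0.08600 + 0.04100·35.50)/1.851 = 0.8704 mg/L.
Outfall 2: combined Q = 1.910 m³/s; C = (1.851·0.8704 + 0.05900·28.20)/1.910 = 1.715 mg/L.
Outfall 3: combined Q = 1.989 m³/s; C = (1.910·1.715 + 0.07890·20.00)/1.989 = 2.440 mg/L.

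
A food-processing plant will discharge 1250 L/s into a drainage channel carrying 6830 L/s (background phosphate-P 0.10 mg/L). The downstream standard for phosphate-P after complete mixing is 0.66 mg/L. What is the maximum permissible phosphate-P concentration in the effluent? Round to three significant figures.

At the limit, (Qr·Cr + Qe·Cₑ)/(Qr + Qe) = 0.66:
Cₑ = (8080·0.66 − 6830·0.1000) / 1250 = 3.720 mg/L.

3.72 mg/L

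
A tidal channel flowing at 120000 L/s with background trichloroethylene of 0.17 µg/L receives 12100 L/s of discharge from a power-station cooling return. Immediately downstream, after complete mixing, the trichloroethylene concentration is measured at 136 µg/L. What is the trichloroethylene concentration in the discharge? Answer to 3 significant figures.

Mass balance: 120000·0.1700 + 12100·Cₑ = 132100·136.0
→ Cₑ = (132100·136.0 − 120000·0.1700) / 12100 = 1483 µg/L.

1480 µg/L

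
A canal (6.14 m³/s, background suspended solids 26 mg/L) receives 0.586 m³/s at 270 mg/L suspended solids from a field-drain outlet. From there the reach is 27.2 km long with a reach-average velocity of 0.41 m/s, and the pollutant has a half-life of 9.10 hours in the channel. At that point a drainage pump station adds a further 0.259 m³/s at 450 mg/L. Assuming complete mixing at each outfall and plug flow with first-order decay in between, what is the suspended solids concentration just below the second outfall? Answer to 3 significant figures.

27.9 mg/L

Flow-weighted average: C = (6.140·26.00 + 0.5860·270.0) / 6.726 = 317.9/6.726 = 47.26 mg/L; combined flow 6.726 m³/s.
Travel time t = 27.2·1000 / 0.41 = 66340 s = 18.43 h.
Half-life 9.10 h → k = ln 2 / 9.10 = 0.07617 h⁻¹ = 1.828 d⁻¹.
After decay, C = 47.26 × e^(−kt) = 47.26 × 0.2457 = 11.61 mg/L.
Second outfall: C = (6.726·11.61 + 0.2590·450.0)/6.985 = 27.87 mg/L.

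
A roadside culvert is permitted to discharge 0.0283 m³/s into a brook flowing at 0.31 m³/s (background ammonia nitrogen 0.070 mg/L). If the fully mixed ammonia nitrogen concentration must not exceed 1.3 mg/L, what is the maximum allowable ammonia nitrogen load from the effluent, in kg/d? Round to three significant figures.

36.1 kg/d

Mass balance at the limit: 0.3100·0.07000 + 0.02830·Cₑ = 0.3383·1.3 → Cₑ = 14.77 mg/L.
Load = 0.02830 m³/s × 14.77 g/m³ × 86 400 s/d = 36.12 kg/d.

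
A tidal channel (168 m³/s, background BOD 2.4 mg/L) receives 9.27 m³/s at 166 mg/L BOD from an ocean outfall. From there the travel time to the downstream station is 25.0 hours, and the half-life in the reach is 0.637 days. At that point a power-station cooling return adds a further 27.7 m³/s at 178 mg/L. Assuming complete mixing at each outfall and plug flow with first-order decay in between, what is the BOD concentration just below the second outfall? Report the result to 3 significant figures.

Mass balance: C = (168.0·2.400 + 9.270·166.0) / 177.3 = 1942/177.3 = 10.96 mg/L; combined flow 177.3 m³/s.
Half-life 0.637 d → k = ln 2 / 0.637 = 1.088 d⁻¹.
Applying C = C₀e^(−kt): 10.96 × 0.3219 = 3.527 mg/L.
Second outfall: C = (177.3·3.527 + 27.70·178.0)/205.0 = 27.11 mg/L.

27.1 mg/L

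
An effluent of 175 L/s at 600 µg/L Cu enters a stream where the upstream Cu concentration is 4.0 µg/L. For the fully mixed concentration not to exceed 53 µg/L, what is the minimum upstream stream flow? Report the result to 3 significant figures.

1950 L/s

Set C_mix = 53: (Q·4.000 + 175.0·600.0) / (Q + 175.0) = 53
→ Q = 175.0·(600.0 − 53)/(53 − 4.000) = 1954 L/s.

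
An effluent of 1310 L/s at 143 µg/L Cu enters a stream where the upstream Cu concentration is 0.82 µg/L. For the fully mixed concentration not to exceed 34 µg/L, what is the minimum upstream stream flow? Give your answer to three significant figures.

4300 L/s

Set C_mix = 34: (Q·0.8200 + 1310·143.0) / (Q + 1310) = 34
→ Q = 1310·(143.0 − 34)/(34 − 0.8200) = 4303 L/s.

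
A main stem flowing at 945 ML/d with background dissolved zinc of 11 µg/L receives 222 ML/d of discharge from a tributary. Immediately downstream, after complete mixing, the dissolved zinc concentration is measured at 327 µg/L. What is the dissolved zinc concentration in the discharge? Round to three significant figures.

Mass balance: 945.0·11.00 + 222.0·Cₑ = 1167·327.0
→ Cₑ = (1167·327.0 − 945.0·11.00) / 222.0 = 1672 µg/L.

1670 µg/L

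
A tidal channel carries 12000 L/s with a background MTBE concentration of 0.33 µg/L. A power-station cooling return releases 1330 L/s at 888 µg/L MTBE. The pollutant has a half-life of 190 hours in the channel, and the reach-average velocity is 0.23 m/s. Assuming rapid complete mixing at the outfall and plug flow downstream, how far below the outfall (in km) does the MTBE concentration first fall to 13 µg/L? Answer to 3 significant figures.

After mixing, C = (12000·0.3300 + 1330·888.0) / 13330 = 1185000/13330 = 88.90 µg/L.
Half-life 190 h → k = ln 2 / 190 = 0.003648 h⁻¹ = 0.08756 d⁻¹.
Set 88.90·exp(−k·t) = 13 → t = ln(88.90/13)/k = 1897000 s = 527.0 h.
Distance = v·t = 0.23·1897000 = 436300 m = 436.3 km.

436 km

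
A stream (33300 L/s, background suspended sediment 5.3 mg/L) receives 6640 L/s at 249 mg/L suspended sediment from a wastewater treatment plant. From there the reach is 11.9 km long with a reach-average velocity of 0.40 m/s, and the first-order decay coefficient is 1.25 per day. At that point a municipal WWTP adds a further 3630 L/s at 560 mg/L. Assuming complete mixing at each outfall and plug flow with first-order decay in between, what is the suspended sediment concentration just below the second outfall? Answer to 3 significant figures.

74.0 mg/L

Mass balance: C = (33300·5.300 + 6640·249.0) / 39940 = 1830000/39940 = 45.81 mg/L; combined flow 39940 L/s.
Travel time t = 11.9·1000 / 0.40 = 29750 s = 8.264 h.
Applying C = C₀e^(−kt): 45.81 × 0.6502 = 29.79 mg/L.
Second outfall: C = (39940·29.79 + 3630·560.0)/43570 = 73.96 mg/L.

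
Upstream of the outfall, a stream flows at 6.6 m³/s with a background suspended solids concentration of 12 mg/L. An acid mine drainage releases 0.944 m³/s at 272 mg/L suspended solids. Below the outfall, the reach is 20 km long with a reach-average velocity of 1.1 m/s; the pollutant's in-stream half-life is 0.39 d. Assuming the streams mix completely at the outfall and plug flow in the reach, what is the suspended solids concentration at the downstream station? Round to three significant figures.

Flow-weighted average: C = (6.600·12.00 + 0.9440·272.0) / 7.544 = 336.0/7.544 = 44.53 mg/L.
Travel time t = 20·1000 / 1.1 = 18180 s = 5.051 h.
Half-life 0.39 d → k = ln 2 / 0.39 = 1.777 d⁻¹.
Decay over the reach: 44.53·exp(−kt) = 44.53·0.6880 = 30.64 mg/L.

30.6 mg/L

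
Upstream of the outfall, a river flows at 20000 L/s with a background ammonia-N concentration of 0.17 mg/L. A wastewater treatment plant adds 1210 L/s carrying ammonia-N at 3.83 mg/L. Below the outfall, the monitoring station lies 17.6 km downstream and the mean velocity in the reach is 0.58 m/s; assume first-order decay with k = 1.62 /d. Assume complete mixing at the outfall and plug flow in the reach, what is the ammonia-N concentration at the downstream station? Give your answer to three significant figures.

Mass balance: C = (20000·0.1700 + 1210·3.830) / 21210 = 8034/21210 = 0.3788 mg/L.
Travel time t = 17.6·1000 / 0.58 = 30340 s = 8.429 h.
Decay over the reach: 0.3788·exp(−kt) = 0.3788·0.5661 = 0.2144 mg/L.

0.214 mg/L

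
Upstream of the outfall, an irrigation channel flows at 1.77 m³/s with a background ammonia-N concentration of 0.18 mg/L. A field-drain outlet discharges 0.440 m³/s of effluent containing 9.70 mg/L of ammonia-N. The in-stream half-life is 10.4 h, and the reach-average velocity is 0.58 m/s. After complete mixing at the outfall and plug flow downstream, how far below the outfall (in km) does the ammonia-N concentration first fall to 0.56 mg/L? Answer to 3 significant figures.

41.0 km

Conservation of mass: C = (1.770·0.1800 + 0.4400·9.700) / 2.210 = 4.587/2.210 = 2.075 mg/L.
Half-life 10.4 h → k = ln 2 / 10.4 = 0.06665 h⁻¹ = 1.600 d⁻¹.
Set 2.075·exp(−k·t) = 0.56 → t = ln(2.075/0.56)/k = 70760 s = 19.65 h.
Distance = v·t = 0.58·70760 = 41040 m = 41.04 km.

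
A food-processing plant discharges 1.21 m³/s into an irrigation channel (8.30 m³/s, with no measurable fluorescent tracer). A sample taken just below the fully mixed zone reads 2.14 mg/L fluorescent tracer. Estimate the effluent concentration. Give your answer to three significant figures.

Mass balance: 8.300·0 + 1.210·Cₑ = 9.510·2.140
→ Cₑ = (9.510·2.140 − 8.300·0) / 1.210 = 16.82 mg/L.

16.8 mg/L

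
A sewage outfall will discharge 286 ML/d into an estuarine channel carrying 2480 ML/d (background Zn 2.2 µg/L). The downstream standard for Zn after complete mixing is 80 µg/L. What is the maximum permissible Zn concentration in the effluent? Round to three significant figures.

755 µg/L

At the limit, (Qr·Cr + Qe·Cₑ)/(Qr + Qe) = 80:
Cₑ = (2766·80 − 2480·2.200) / 286.0 = 754.6 µg/L.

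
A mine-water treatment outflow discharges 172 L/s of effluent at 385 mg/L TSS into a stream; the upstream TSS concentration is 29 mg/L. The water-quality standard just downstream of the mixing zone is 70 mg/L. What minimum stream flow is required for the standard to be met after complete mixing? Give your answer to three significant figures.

Set C_mix = 70: (Q·29.00 + 172.0·385.0) / (Q + 172.0) = 70
→ Q = 172.0·(385.0 − 70)/(70 − 29.00) = 1321 L/s.

1320 L/s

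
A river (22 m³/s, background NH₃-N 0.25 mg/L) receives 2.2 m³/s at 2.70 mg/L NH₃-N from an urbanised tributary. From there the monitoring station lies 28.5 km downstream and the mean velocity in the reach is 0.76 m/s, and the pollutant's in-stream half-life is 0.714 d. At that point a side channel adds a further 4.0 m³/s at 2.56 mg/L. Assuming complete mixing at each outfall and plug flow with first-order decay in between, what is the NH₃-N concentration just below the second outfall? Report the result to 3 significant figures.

Mass balance: C = (22.00·0.2500 + 2.200·2.700) / 24.20 = 11.44/24.20 = 0.4727 mg/L; combined flow 24.20 m³/s.
Travel time t = 28.5·1000 / 0.76 = 37500 s = 10.42 h.
Half-life 0.714 d → k = ln 2 / 0.714 = 0.9708 d⁻¹.
After decay, C = 0.4727 × e^(−kt) = 0.4727 × 0.6562 = 0.3102 mg/L.
Second outfall: C = (24.20·0.3102 + 4.000·2.560)/28.20 = 0.6293 mg/L.

0.629 mg/L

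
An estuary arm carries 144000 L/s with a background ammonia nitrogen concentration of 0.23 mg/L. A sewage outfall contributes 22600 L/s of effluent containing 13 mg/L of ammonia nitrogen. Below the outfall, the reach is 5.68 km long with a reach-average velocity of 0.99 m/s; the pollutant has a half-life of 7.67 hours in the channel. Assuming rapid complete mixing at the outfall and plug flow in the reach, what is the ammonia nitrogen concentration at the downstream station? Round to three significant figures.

1.70 mg/L

Mixed concentration C = ΣQC/ΣQ = (144000·0.2300 + 22600·13.00) / 166600 = 326900/166600 = 1.962 mg/L.
Travel time t = 5.68·1000 / 0.99 = 5737 s = 1.594 h.
Half-life 7.67 h → k = ln 2 / 7.67 = 0.09037 h⁻¹ = 2.169 d⁻¹.
After decay, C = 1.962 × e^(−kt) = 1.962 × 0.8659 = 1.699 mg/L.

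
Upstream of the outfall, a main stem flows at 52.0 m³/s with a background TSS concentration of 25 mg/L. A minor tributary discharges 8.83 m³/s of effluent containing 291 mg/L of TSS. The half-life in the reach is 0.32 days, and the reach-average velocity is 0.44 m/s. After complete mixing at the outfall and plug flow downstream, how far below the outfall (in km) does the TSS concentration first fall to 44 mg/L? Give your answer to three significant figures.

Mass balance: C = (52.00·25.00 + 8.830·291.0) / 60.83 = 3870/60.83 = 63.61 mg/L.
Half-life 0.32 d → k = ln 2 / 0.32 = 2.166 d⁻¹.
Set 63.61·exp(−k·t) = 44 → t = ln(63.61/44)/k = 14700 s = 4.084 h.
Distance = v·t = 0.44·14700 = 6469 m = 6.469 km.

6.47 km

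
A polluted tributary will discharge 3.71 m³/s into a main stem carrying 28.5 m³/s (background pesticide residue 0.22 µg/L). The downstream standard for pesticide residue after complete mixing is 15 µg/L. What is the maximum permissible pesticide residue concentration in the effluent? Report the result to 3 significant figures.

At the limit, (Qr·Cr + Qe·Cₑ)/(Qr + Qe) = 15:
Cₑ = (32.21·15 − 28.50·0.2200) / 3.710 = 128.5 µg/L.

129 µg/L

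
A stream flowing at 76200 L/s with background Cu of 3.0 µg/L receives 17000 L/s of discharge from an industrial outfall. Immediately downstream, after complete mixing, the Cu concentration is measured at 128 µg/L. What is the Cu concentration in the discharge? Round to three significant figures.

688 µg/L

Mass balance: 76200·3.000 + 17000·Cₑ = 93200·128.0
→ Cₑ = (93200·128.0 − 76200·3.000) / 17000 = 688.3 µg/L.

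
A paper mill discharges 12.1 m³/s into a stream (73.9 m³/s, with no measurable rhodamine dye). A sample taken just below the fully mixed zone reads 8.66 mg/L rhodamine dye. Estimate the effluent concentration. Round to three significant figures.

Mass balance: 73.90·0 + 12.10·Cₑ = 86.00·8.660
→ Cₑ = (86.00·8.660 − 73.90·0) / 12.10 = 61.55 mg/L.

61.6 mg/L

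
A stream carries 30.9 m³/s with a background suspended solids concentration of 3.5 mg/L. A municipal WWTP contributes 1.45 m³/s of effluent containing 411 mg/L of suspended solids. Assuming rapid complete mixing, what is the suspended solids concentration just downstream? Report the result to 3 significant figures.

Mixed concentration C = ΣQC/ΣQ = (30.90·3.500 + 1.450·411.0) / 32.35 = 704.1/32.35 = 21.77 mg/L.

21.8 mg/L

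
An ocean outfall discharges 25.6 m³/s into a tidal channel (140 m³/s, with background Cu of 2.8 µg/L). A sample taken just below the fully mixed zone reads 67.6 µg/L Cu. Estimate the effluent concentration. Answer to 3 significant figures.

Mass balance: 140.0·2.800 + 25.60·Cₑ = 165.6·67.60
→ Cₑ = (165.6·67.60 − 140.0·2.800) / 25.60 = 422.0 µg/L.

422 µg/L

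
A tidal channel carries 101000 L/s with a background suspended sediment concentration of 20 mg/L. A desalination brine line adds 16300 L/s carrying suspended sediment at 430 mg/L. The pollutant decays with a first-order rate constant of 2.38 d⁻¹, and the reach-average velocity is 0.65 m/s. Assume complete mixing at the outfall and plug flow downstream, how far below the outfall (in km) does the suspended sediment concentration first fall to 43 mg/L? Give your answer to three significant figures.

Conservation of mass: C = (101000·20.00 + 16300·430.0) / 117300 = 9029000/117300 = 76.97 mg/L.
Set 76.97·exp(−k·t) = 43 → t = ln(76.97/43)/k = 21140 s = 5.872 h.
Distance = v·t = 0.65·21140 = 13740 m = 13.74 km.

13.7 km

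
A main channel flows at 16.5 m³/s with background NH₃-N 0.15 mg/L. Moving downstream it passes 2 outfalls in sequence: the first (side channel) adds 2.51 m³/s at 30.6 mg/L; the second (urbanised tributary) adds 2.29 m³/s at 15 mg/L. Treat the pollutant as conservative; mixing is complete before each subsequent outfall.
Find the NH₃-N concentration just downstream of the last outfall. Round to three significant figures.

5.33 mg/L

Outfall 1: combined Q = 19.01 m³/s; C = (16.50·0.1500 + 2.510·30.60)/19.01 = 4.170 mg/L.
Outfall 2: combined Q = 21.30 m³/s; C = (19.01·4.170 + 2.290·15.00)/21.30 = 5.335 mg/L.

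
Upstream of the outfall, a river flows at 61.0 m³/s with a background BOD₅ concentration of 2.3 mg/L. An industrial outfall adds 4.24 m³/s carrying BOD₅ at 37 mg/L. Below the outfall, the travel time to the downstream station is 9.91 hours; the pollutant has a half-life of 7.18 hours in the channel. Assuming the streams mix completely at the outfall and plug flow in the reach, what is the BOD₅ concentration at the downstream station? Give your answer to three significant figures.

1.75 mg/L

Mass balance: C = (61.00·2.300 + 4.240·37.00) / 65.24 = 297.2/65.24 = 4.555 mg/L.
Half-life 7.18 h → k = ln 2 / 7.18 = 0.09654 h⁻¹ = 2.317 d⁻¹.
After decay, C = 4.555 × e^(−kt) = 4.555 × 0.3842 = 1.750 mg/L.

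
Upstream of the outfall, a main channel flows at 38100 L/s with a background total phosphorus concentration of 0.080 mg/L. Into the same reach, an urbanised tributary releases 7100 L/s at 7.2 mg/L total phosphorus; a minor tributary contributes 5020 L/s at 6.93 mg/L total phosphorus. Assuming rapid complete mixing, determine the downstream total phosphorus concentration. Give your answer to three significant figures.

1.77 mg/L

Flow-weighted average: C = (38100·0.08000 + 7100·7.200 + 5020·6.930) / 50220 = 88960/50220 = 1.771 mg/L.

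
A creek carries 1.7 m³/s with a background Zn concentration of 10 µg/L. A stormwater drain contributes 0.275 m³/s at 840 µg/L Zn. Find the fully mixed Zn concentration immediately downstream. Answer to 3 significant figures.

Mass balance: C = (1.700·10.00 + 0.2750·840.0) / 1.975 = 248.0/1.975 = 125.6 µg/L.

126 µg/L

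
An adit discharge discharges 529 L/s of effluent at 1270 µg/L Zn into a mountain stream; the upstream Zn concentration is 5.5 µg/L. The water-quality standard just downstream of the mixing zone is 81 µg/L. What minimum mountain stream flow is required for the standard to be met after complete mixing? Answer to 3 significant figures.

Set C_mix = 81: (Q·5.500 + 529.0·1270) / (Q + 529.0) = 81
→ Q = 529.0·(1270 − 81)/(81 − 5.500) = 8331 L/s.

8330 L/s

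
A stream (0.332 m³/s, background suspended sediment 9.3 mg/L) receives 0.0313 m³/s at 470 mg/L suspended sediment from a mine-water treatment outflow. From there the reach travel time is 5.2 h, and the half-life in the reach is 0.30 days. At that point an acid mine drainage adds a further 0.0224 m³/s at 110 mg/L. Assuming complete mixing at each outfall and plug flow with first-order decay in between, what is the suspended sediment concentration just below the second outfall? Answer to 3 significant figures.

34.4 mg/L

Conservation of mass: C = (0.3320·9.300 + 0.03130·470.0) / 0.3633 = 17.80/0.3633 = 48.99 mg/L; combined flow 0.3633 m³/s.
Half-life 0.30 d → k = ln 2 / 0.30 = 2.310 d⁻¹.
Decay over the reach: 48.99·exp(−kt) = 48.99·0.6062 = 29.70 mg/L.
At the second outfall, C = (0.3633·29.70 + 0.02240·110.0) / (0.3633 + 0.02240) = 34.36 mg/L.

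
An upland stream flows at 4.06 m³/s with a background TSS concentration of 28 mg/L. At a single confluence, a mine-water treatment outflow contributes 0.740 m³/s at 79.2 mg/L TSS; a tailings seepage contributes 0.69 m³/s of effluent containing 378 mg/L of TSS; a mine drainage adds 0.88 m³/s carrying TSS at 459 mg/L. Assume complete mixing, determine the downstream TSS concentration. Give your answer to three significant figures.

131 mg/L

Conservation of mass: C = (4.060·28.00 + 0.7400·79.20 + 0.6900·378.0 + 0.8800·459.0) / 6.370 = 837.0/6.370 = 131.4 mg/L.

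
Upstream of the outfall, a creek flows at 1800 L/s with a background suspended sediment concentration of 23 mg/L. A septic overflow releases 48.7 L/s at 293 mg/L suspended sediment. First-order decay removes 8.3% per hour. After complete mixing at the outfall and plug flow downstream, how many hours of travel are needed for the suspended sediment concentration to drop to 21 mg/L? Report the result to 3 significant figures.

4.16 h

Flow-weighted average: C = (1800·23.00 + 48.70·293.0) / 1849 = 55670/1849 = 30.11 mg/L.
8.3%/h lost → k = −ln(1 − 0.083) = 0.08665 h⁻¹.
30.11·exp(−k·t) = 21 → t = ln(30.11/21)/k = 14970 s = 4.160 h.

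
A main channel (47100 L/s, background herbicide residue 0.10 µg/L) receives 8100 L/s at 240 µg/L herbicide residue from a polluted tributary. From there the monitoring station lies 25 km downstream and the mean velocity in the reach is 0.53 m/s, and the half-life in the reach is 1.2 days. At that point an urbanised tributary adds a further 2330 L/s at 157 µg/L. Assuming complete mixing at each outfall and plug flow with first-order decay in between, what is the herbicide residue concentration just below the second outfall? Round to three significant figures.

Flow-weighted average: C = (47100·0.1000 + 8100·240.0) / 55200 = 1949000/55200 = 35.30 µg/L; combined flow 55200 L/s.
Travel time t = 25·1000 / 0.53 = 47170 s = 13.10 h.
Half-life 1.2 d → k = ln 2 / 1.2 = 0.5776 d⁻¹.
After decay, C = 35.30 × e^(−kt) = 35.30 × 0.7295 = 25.75 µg/L.
At the second outfall, C = (55200·25.75 + 2330·157.0) / (55200 + 2330) = 31.07 µg/L.

31.1 µg/L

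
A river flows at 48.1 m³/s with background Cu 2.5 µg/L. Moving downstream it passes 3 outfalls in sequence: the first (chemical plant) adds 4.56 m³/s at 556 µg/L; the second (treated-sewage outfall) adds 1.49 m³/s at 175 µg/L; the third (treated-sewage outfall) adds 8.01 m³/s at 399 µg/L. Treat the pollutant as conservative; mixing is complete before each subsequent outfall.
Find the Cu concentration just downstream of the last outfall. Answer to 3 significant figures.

After outfall 1: Q = 48.10 + 4.560 = 52.66 m³/s; C = (48.10·2.500 + 4.560·556.0)/52.66 = 50.43 µg/L.
After outfall 2: Q = 52.66 + 1.490 = 54.15 m³/s; C = (52.66·50.43 + 1.490·175.0)/54.15 = 53.86 µg/L.
After outfall 3: Q = 54.15 + 8.010 = 62.16 m³/s; C = (54.15·53.86 + 8.010·399.0)/62.16 = 98.33 µg/L.

98.3 µg/L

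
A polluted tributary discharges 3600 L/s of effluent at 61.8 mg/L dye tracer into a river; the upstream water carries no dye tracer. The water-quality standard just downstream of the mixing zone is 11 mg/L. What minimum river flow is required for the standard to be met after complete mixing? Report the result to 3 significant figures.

16600 L/s

Set C_mix = 11: (Q·0 + 3600·61.80) / (Q + 3600) = 11
→ Q = 3600·(61.80 − 11)/(11 − 0) = 16630 L/s.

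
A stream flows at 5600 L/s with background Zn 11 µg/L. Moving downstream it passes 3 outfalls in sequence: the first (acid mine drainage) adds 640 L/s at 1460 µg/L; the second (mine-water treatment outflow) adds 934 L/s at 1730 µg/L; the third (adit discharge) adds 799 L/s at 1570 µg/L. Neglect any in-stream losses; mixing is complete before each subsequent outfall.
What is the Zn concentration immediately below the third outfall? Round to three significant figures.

After outfall 1: Q = 5600 + 640.0 = 6240 L/s; C = (5600·11.00 + 640.0·1460)/6240 = 159.6 µg/L.
After outfall 2: Q = 6240 + 934.0 = 7174 L/s; C = (6240·159.6 + 934.0·1730)/7174 = 364.1 µg/L.
After outfall 3: Q = 7174 + 799.0 = 7973 L/s; C = (7174·364.1 + 799.0·1570)/7973 = 484.9 µg/L.

485 µg/L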